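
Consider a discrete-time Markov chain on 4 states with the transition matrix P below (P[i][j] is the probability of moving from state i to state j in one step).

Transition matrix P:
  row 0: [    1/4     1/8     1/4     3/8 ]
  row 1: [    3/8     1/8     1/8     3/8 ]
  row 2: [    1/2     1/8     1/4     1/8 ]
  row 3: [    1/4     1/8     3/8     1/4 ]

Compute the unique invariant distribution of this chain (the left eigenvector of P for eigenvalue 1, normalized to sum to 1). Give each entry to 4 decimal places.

π = [0.3328, 0.1250, 0.2686, 0.2736]

Balance equations π_j = Σ_i π_i·P[i][j]:
  π_0 = 1/4·π_0 + 3/8·π_1 + 1/2·π_2 + 1/4·π_3
  π_1 = 1/8·π_0 + 1/8·π_1 + 1/8·π_2 + 1/8·π_3
  π_2 = 1/4·π_0 + 1/8·π_1 + 1/4·π_2 + 3/8·π_3
  normalize: π_0 + π_1 + π_2 + π_3 = 1
Solving the linear system gives exactly π = [197/592, 1/8, 159/592, 81/296].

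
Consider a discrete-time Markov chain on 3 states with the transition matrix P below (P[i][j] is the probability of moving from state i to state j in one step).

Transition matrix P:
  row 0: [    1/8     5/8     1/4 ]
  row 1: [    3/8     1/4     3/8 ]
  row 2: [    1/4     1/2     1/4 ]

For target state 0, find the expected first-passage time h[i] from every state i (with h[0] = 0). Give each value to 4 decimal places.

h = [0.0000, 3.0000, 3.3333]

First-step conditioning: h[0] = 0; for i ≠ 0, h[i] = 1 + Σ_k P[i][k]·h[k].
  h[1] = 1 + 1/4·h[1] + 3/8·h[2]
  h[2] = 1 + 1/2·h[1] + 1/4·h[2]
Solving the 2×2 linear system over states ≠ 0 gives exactly h = [0, 3, 10/3] (h[0] = 0 is the target).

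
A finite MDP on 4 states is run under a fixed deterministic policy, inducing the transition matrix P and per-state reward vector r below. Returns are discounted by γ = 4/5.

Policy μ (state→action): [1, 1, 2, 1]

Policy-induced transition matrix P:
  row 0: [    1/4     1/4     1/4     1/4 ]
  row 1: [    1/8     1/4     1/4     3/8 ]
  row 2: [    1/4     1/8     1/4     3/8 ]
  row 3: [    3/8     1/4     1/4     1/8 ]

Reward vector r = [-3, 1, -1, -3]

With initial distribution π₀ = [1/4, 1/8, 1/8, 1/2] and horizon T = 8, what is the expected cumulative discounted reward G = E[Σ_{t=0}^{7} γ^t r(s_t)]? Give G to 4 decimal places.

t=0: π = [0.2500, 0.1250, 0.1250, 0.5000], E[r] = -2.2500, γ^t·E[r] = -2.250000, running G = -2.250000
t=1: π = [0.2969, 0.2344, 0.2500, 0.2188], E[r] = -1.5625, γ^t·E[r] = -1.250000, running G = -3.500000
t=2: π = [0.2480, 0.2188, 0.2500, 0.2832], E[r] = -1.6250, γ^t·E[r] = -1.040000, running G = -4.540000
t=3: π = [0.2581, 0.2188, 0.2500, 0.2732], E[r] = -1.6250, γ^t·E[r] = -0.832000, running G = -5.372000
t=4: π = [0.2568, 0.2188, 0.2500, 0.2744], E[r] = -1.6250, γ^t·E[r] = -0.665600, running G = -6.037600
t=5: π = [0.2570, 0.2188, 0.2500, 0.2743], E[r] = -1.6250, γ^t·E[r] = -0.532480, running G = -6.570080
t=6: π = [0.2569, 0.2188, 0.2500, 0.2743], E[r] = -1.6250, γ^t·E[r] = -0.425984, running G = -6.996064
t=7: π = [0.2569, 0.2188, 0.2500, 0.2743], E[r] = -1.6250, γ^t·E[r] = -0.340787, running G = -7.336851

G = -7.3369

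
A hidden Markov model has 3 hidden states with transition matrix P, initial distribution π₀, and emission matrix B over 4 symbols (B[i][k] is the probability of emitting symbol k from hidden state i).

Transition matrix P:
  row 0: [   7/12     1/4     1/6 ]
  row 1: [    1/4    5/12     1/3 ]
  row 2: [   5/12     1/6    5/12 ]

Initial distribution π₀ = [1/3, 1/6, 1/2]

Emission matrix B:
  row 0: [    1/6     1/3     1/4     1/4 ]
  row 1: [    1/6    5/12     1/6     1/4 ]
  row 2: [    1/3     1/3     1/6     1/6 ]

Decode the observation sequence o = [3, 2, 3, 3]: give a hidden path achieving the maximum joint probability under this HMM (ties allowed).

t=0: δ = [8.333e-02, 4.167e-02, 8.333e-02]  (obs o_0=3)
t=1: δ = [1.215e-02, 3.472e-03, 5.787e-03]  ψ = [0, 0, 2]  (obs o_1=2)
t=2: δ = [1.772e-03, 7.595e-04, 4.019e-04]  ψ = [0, 0, 2]  (obs o_2=3)
t=3: δ = [2.585e-04, 1.108e-04, 4.923e-05]  ψ = [0, 0, 0]  (obs o_3=3)
backtrack: best end state = 0; path = [0, 0, 0, 0]

path = [0, 0, 0, 0]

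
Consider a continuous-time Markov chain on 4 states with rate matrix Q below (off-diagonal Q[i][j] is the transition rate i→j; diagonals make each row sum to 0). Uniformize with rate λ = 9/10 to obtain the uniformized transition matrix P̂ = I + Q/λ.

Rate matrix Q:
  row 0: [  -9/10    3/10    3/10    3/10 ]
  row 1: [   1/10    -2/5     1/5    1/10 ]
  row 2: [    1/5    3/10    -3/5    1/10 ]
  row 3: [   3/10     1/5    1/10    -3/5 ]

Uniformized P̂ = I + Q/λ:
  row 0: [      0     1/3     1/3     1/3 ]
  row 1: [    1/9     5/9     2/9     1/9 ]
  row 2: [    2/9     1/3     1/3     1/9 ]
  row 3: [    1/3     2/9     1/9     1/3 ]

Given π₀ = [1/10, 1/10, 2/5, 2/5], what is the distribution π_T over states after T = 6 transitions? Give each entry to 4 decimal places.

t=0: π = [0.1000, 0.1000, 0.4000, 0.4000]
t=1: π = [0.2333, 0.3111, 0.2333, 0.2222]
t=2: π = [0.1605, 0.3778, 0.2494, 0.2123]
t=3: π = [0.1682, 0.3937, 0.2442, 0.1940]
t=4: π = [0.1627, 0.3993, 0.2465, 0.1916]
t=5: π = [0.1630, 0.4008, 0.2464, 0.1898]
t=6: π = [0.1626, 0.4013, 0.2466, 0.1895]

π = [0.1626, 0.4013, 0.2466, 0.1895]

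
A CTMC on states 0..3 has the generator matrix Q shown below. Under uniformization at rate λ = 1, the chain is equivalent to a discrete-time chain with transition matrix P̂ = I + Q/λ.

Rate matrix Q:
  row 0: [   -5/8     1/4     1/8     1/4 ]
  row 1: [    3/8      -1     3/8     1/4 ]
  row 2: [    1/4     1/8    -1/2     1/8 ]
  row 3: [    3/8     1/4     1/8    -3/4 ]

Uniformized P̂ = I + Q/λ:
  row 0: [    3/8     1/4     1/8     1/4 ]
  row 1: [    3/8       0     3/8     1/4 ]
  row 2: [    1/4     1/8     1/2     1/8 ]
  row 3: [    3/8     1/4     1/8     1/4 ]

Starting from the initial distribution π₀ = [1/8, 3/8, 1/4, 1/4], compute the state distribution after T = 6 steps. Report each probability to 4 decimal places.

t=0: π = [0.1250, 0.3750, 0.2500, 0.2500]
t=1: π = [0.3438, 0.1250, 0.3125, 0.2188]
t=2: π = [0.3359, 0.1797, 0.2734, 0.2109]
t=3: π = [0.3408, 0.1709, 0.2725, 0.2158]
t=4: π = [0.3409, 0.1732, 0.2699, 0.2159]
t=5: π = [0.3413, 0.1730, 0.2695, 0.2163]
t=6: π = [0.3413, 0.1731, 0.2693, 0.2163]

π = [0.3413, 0.1731, 0.2693, 0.2163]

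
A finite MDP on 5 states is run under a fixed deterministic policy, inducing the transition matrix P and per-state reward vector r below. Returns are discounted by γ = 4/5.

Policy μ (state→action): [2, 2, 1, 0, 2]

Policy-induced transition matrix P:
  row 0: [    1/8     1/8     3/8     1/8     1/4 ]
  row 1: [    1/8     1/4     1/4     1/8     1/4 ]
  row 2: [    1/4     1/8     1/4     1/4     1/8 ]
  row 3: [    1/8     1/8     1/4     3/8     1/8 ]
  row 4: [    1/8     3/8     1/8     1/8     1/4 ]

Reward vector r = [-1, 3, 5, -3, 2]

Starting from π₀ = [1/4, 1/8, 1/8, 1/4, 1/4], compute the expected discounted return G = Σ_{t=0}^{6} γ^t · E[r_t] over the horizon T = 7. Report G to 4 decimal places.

G = 4.7864

t=0: π = [0.2500, 0.1250, 0.1250, 0.2500, 0.2500], E[r] = 0.5000, γ^t·E[r] = 0.500000, running G = 0.500000
t=1: π = [0.1406, 0.2031, 0.2500, 0.2031, 0.2031], E[r] = 1.5156, γ^t·E[r] = 1.212500, running G = 1.712500
t=2: π = [0.1563, 0.2012, 0.2422, 0.2070, 0.1934], E[r] = 1.4238, γ^t·E[r] = 0.911250, running G = 2.623750
t=3: π = [0.1553, 0.1985, 0.2454, 0.2070, 0.1938], E[r] = 1.4336, γ^t·E[r] = 0.734000, running G = 3.357750
t=4: π = [0.1557, 0.1983, 0.2452, 0.2074, 0.1935], E[r] = 1.4297, γ^t·E[r] = 0.585588, running G = 3.943338
t=5: π = [0.1556, 0.1981, 0.2453, 0.2075, 0.1934], E[r] = 1.4295, γ^t·E[r] = 0.468424, running G = 4.411761
t=6: π = [0.1557, 0.1981, 0.2453, 0.2075, 0.1934], E[r] = 1.4293, γ^t·E[r] = 0.374683, running G = 4.786444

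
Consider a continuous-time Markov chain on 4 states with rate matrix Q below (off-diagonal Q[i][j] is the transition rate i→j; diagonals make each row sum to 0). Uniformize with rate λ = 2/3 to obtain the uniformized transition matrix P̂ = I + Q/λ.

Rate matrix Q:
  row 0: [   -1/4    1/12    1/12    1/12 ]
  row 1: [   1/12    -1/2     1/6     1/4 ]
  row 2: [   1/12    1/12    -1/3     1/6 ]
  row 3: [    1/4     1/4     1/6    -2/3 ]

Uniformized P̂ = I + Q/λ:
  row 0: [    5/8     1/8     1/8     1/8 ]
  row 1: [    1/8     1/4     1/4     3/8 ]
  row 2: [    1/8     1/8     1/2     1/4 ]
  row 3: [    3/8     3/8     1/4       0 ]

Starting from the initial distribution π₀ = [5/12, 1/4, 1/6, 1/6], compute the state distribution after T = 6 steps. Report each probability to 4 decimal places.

t=0: π = [0.4167, 0.2500, 0.1667, 0.1667]
t=1: π = [0.3750, 0.1979, 0.2396, 0.1875]
t=2: π = [0.3594, 0.1966, 0.2630, 0.1810]
t=3: π = [0.3499, 0.1948, 0.2708, 0.1844]
t=4: π = [0.3461, 0.1955, 0.2740, 0.1845]
t=5: π = [0.3442, 0.1956, 0.2752, 0.1850]
t=6: π = [0.3433, 0.1957, 0.2758, 0.1852]

π = [0.3433, 0.1957, 0.2758, 0.1852]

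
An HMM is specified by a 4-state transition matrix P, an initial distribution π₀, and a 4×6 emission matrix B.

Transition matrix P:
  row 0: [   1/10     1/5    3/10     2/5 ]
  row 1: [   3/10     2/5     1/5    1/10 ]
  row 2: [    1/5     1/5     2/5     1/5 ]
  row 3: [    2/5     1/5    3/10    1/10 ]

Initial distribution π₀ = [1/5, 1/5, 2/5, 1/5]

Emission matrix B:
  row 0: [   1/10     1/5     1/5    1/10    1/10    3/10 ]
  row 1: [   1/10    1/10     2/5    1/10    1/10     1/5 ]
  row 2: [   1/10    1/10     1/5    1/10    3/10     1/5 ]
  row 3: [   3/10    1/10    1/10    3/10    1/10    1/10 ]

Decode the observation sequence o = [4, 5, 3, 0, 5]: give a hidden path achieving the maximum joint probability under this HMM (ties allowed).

t=0: δ = [2.000e-02, 2.000e-02, 1.200e-01, 2.000e-02]  (obs o_0=4)
t=1: δ = [7.200e-03, 4.800e-03, 9.600e-03, 2.400e-03]  ψ = [2, 2, 2, 2]  (obs o_1=5)
t=2: δ = [1.920e-04, 1.920e-04, 3.840e-04, 8.640e-04]  ψ = [2, 1, 2, 0]  (obs o_2=3)
t=3: δ = [3.456e-05, 1.728e-05, 2.592e-05, 2.592e-05]  ψ = [3, 3, 3, 3]  (obs o_3=0)
t=4: δ = [3.110e-06, 1.382e-06, 2.074e-06, 1.382e-06]  ψ = [3, 0, 0, 0]  (obs o_4=5)
backtrack: best end state = 0; path = [2, 0, 3, 3, 0]

path = [2, 0, 3, 3, 0]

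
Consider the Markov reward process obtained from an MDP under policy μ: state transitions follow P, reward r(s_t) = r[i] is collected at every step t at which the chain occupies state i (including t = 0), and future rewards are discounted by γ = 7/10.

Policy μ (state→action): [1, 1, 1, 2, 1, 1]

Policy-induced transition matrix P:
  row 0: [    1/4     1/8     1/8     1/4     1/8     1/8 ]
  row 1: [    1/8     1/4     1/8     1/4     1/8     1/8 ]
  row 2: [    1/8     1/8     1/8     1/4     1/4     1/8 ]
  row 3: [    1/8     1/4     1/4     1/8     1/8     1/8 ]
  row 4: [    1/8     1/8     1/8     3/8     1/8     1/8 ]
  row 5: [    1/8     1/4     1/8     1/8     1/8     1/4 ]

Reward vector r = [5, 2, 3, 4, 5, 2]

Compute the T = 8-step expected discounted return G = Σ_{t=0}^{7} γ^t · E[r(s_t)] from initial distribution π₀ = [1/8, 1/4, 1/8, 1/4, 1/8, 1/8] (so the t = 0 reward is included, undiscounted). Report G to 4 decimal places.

G = 10.7656

t=0: π = [0.1250, 0.2500, 0.1250, 0.2500, 0.1250, 0.1250], E[r] = 3.3750, γ^t·E[r] = 3.375000, running G = 3.375000
t=1: π = [0.1406, 0.2031, 0.1563, 0.2188, 0.1406, 0.1406], E[r] = 3.4375, γ^t·E[r] = 2.406250, running G = 5.781250
t=2: π = [0.1426, 0.1953, 0.1523, 0.2227, 0.1445, 0.1426], E[r] = 3.4590, γ^t·E[r] = 1.694902, running G = 7.476152
t=3: π = [0.1428, 0.1951, 0.1528, 0.2224, 0.1440, 0.1428], E[r] = 3.4583, γ^t·E[r] = 1.186180, running G = 8.662333
t=4: π = [0.1429, 0.1950, 0.1528, 0.2224, 0.1441, 0.1429], E[r] = 3.4584, γ^t·E[r] = 0.830356, running G = 9.492688
t=5: π = [0.1429, 0.1950, 0.1528, 0.2224, 0.1441, 0.1429], E[r] = 3.4584, γ^t·E[r] = 0.581251, running G = 10.073940
t=6: π = [0.1429, 0.1950, 0.1528, 0.2224, 0.1441, 0.1429], E[r] = 3.4584, γ^t·E[r] = 0.406875, running G = 10.480815
t=7: π = [0.1429, 0.1950, 0.1528, 0.2224, 0.1441, 0.1429], E[r] = 3.4584, γ^t·E[r] = 0.284813, running G = 10.765628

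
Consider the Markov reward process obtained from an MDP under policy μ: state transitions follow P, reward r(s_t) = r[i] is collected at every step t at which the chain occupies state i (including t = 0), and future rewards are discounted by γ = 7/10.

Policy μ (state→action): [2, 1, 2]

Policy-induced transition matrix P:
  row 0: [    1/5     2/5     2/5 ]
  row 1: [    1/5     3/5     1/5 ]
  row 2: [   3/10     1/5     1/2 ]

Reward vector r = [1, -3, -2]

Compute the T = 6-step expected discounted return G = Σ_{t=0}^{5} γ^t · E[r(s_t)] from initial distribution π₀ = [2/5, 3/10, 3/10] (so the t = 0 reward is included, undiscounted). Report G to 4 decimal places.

t=0: π = [0.4000, 0.3000, 0.3000], E[r] = -1.1000, γ^t·E[r] = -1.100000, running G = -1.100000
t=1: π = [0.2300, 0.4000, 0.3700], E[r] = -1.7100, γ^t·E[r] = -1.197000, running G = -2.297000
t=2: π = [0.2370, 0.4060, 0.3570], E[r] = -1.6950, γ^t·E[r] = -0.830550, running G = -3.127550
t=3: π = [0.2357, 0.4098, 0.3545], E[r] = -1.7027, γ^t·E[r] = -0.584026, running G = -3.711576
t=4: π = [0.2355, 0.4111, 0.3535], E[r] = -1.7047, γ^t·E[r] = -0.409301, running G = -4.120877
t=5: π = [0.2353, 0.4115, 0.3531], E[r] = -1.7055, γ^t·E[r] = -0.286638, running G = -4.407515

G = -4.4075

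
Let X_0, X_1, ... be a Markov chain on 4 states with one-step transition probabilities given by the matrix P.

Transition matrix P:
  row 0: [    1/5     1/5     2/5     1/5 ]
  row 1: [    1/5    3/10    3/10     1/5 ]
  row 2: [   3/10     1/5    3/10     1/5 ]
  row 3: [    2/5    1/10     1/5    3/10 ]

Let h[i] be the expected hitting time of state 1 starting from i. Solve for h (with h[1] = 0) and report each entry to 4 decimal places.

h = [5.6250, 0.0000, 5.6250, 6.2500]

First-step conditioning: h[1] = 0; for i ≠ 1, h[i] = 1 + Σ_k P[i][k]·h[k].
  h[0] = 1 + 1/5·h[0] + 2/5·h[2] + 1/5·h[3]
  h[2] = 1 + 3/10·h[0] + 3/10·h[2] + 1/5·h[3]
  h[3] = 1 + 2/5·h[0] + 1/5·h[2] + 3/10·h[3]
Solving the 3×3 linear system over states ≠ 1 gives exactly h = [45/8, 0, 45/8, 25/4] (h[1] = 0 is the target).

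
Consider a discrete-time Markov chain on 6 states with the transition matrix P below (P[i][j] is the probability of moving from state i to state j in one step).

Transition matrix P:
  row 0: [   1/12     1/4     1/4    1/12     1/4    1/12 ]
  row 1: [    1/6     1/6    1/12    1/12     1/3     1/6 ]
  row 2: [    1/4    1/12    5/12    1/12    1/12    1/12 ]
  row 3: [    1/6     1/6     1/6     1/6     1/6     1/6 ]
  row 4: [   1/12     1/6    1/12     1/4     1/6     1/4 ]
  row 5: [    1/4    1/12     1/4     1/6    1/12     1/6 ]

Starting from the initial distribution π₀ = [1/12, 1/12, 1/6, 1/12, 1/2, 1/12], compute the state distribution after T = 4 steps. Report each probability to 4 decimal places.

t=0: π = [0.0833, 0.0833, 0.1667, 0.0833, 0.5000, 0.0833]
t=1: π = [0.1389, 0.1528, 0.1736, 0.1806, 0.1667, 0.1875]
t=2: π = [0.1713, 0.1481, 0.2106, 0.1418, 0.1736, 0.1545]
t=3: π = [0.1684, 0.1505, 0.2197, 0.1370, 0.1752, 0.1493]
t=4: π = [0.1688, 0.1499, 0.2209, 0.1364, 0.1750, 0.1489]

π = [0.1688, 0.1499, 0.2209, 0.1364, 0.1750, 0.1489]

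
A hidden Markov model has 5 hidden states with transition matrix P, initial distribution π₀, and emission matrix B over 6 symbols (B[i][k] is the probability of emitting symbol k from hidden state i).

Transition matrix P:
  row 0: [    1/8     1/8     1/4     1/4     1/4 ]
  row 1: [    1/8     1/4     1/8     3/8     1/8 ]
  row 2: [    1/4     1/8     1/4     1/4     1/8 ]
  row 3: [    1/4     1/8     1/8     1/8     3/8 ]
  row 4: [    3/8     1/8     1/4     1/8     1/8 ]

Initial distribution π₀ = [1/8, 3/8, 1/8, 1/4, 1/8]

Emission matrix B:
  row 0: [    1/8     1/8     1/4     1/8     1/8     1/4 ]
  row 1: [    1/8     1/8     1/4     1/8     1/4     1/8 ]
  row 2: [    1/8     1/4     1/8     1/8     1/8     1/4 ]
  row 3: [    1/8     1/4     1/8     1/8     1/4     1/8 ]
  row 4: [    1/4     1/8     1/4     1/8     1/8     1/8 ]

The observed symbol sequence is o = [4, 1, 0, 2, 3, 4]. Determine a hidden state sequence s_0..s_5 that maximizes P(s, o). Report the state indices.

path = [1, 3, 4, 0, 2, 3]

t=0: δ = [1.562e-02, 9.375e-02, 1.562e-02, 6.250e-02, 1.562e-02]  (obs o_0=4)
t=1: δ = [1.953e-03, 2.930e-03, 2.930e-03, 8.789e-03, 2.930e-03]  ψ = [3, 1, 1, 1, 3]  (obs o_1=1)
t=2: δ = [2.747e-04, 1.373e-04, 1.373e-04, 1.373e-04, 8.240e-04]  ψ = [3, 3, 3, 1, 3]  (obs o_2=0)
t=3: δ = [7.725e-05, 2.575e-05, 2.575e-05, 1.287e-05, 2.575e-05]  ψ = [4, 4, 4, 4, 4]  (obs o_3=2)
t=4: δ = [1.207e-06, 1.207e-06, 2.414e-06, 2.414e-06, 2.414e-06]  ψ = [0, 0, 0, 0, 0]  (obs o_4=3)
t=5: δ = [1.132e-07, 7.544e-08, 7.544e-08, 1.509e-07, 1.132e-07]  ψ = [4, 1, 2, 2, 3]  (obs o_5=4)
backtrack: best end state = 3; path = [1, 3, 4, 0, 2, 3]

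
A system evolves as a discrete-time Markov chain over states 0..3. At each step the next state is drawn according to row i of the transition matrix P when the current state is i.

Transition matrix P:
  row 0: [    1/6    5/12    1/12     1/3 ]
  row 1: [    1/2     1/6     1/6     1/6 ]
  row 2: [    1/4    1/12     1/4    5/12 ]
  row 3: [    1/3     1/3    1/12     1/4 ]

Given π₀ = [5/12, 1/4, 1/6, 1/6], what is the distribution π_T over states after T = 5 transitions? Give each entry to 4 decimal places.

π = [0.3166, 0.2809, 0.1281, 0.2744]

t=0: π = [0.4167, 0.2500, 0.1667, 0.1667]
t=1: π = [0.2917, 0.2847, 0.1319, 0.2917]
t=2: π = [0.3212, 0.2772, 0.1291, 0.2726]
t=3: π = [0.3152, 0.2816, 0.1279, 0.2752]
t=4: π = [0.3171, 0.2807, 0.1281, 0.2741]
t=5: π = [0.3166, 0.2809, 0.1281, 0.2744]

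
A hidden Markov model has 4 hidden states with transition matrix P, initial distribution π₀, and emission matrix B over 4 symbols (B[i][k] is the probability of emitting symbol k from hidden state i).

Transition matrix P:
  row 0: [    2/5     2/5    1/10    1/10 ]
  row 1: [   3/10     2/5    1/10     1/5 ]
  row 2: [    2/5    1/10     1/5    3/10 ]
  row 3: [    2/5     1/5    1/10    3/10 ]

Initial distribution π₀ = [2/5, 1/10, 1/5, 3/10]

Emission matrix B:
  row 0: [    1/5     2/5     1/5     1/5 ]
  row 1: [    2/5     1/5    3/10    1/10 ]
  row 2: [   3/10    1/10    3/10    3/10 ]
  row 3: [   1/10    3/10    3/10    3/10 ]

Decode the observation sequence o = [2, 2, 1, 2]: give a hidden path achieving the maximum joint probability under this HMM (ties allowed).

path = [3, 3, 0, 1]

t=0: δ = [8.000e-02, 3.000e-02, 6.000e-02, 9.000e-02]  (obs o_0=2)
t=1: δ = [7.200e-03, 9.600e-03, 3.600e-03, 8.100e-03]  ψ = [3, 0, 2, 3]  (obs o_1=2)
t=2: δ = [1.296e-03, 7.680e-04, 9.600e-05, 7.290e-04]  ψ = [3, 1, 1, 3]  (obs o_2=1)
t=3: δ = [1.037e-04, 1.555e-04, 3.888e-05, 6.561e-05]  ψ = [0, 0, 0, 3]  (obs o_3=2)
backtrack: best end state = 1; path = [3, 3, 0, 1]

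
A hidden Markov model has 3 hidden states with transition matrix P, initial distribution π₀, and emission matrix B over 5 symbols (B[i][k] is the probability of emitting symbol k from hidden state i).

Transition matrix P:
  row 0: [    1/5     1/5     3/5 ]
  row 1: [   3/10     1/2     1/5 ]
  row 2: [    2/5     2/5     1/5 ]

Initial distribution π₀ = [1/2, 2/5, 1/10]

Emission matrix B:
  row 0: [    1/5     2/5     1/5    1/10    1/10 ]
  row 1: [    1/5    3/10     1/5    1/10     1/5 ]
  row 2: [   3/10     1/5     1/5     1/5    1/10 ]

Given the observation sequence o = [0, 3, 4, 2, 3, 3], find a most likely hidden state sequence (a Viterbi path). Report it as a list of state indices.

path = [0, 2, 1, 1, 0, 2]

t=0: δ = [1.000e-01, 8.000e-02, 3.000e-02]  (obs o_0=0)
t=1: δ = [2.400e-03, 4.000e-03, 1.200e-02]  ψ = [1, 1, 0]  (obs o_1=3)
t=2: δ = [4.800e-04, 9.600e-04, 2.400e-04]  ψ = [2, 2, 2]  (obs o_2=4)
t=3: δ = [5.760e-05, 9.600e-05, 5.760e-05]  ψ = [1, 1, 0]  (obs o_3=2)
t=4: δ = [2.880e-06, 4.800e-06, 6.912e-06]  ψ = [1, 1, 0]  (obs o_4=3)
t=5: δ = [2.765e-07, 2.765e-07, 3.456e-07]  ψ = [2, 2, 0]  (obs o_5=3)
backtrack: best end state = 2; path = [0, 2, 1, 1, 0, 2]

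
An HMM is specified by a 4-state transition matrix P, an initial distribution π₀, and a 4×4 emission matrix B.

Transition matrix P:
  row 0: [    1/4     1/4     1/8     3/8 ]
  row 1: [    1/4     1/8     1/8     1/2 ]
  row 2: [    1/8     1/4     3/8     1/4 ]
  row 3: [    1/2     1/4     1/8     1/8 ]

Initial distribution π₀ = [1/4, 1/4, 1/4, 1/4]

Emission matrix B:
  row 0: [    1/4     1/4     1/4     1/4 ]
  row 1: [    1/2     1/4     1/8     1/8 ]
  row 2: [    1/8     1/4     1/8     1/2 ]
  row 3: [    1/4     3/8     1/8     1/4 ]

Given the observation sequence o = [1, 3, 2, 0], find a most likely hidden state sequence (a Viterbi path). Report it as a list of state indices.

t=0: δ = [6.250e-02, 6.250e-02, 6.250e-02, 9.375e-02]  (obs o_0=1)
t=1: δ = [1.172e-02, 2.930e-03, 1.172e-02, 7.812e-03]  ψ = [3, 3, 2, 1]  (obs o_1=3)
t=2: δ = [9.766e-04, 3.662e-04, 5.493e-04, 5.493e-04]  ψ = [3, 0, 2, 0]  (obs o_2=2)
t=3: δ = [6.866e-05, 1.221e-04, 2.575e-05, 9.155e-05]  ψ = [3, 0, 2, 0]  (obs o_3=0)
backtrack: best end state = 1; path = [1, 3, 0, 1]

path = [1, 3, 0, 1]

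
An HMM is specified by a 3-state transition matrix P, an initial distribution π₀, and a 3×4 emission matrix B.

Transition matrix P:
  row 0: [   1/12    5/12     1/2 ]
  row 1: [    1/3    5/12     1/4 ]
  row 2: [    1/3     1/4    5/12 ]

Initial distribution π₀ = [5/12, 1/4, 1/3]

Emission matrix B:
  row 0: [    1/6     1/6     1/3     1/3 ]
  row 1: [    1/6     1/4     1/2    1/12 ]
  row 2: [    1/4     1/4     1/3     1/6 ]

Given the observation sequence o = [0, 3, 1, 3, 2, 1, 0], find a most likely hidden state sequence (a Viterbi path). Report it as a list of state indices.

path = [2, 0, 2, 0, 2, 2, 2]

t=0: δ = [6.944e-02, 4.167e-02, 8.333e-02]  (obs o_0=0)
t=1: δ = [9.259e-03, 2.411e-03, 5.787e-03]  ψ = [2, 0, 0]  (obs o_1=3)
t=2: δ = [3.215e-04, 9.645e-04, 1.157e-03]  ψ = [2, 0, 0]  (obs o_2=1)
t=3: δ = [1.286e-04, 3.349e-05, 8.038e-05]  ψ = [2, 1, 2]  (obs o_3=3)
t=4: δ = [8.931e-06, 2.679e-05, 2.143e-05]  ψ = [2, 0, 0]  (obs o_4=2)
t=5: δ = [1.488e-06, 2.791e-06, 2.233e-06]  ψ = [1, 1, 2]  (obs o_5=1)
t=6: δ = [1.550e-07, 1.938e-07, 2.326e-07]  ψ = [1, 1, 2]  (obs o_6=0)
backtrack: best end state = 2; path = [2, 0, 2, 0, 2, 2, 2]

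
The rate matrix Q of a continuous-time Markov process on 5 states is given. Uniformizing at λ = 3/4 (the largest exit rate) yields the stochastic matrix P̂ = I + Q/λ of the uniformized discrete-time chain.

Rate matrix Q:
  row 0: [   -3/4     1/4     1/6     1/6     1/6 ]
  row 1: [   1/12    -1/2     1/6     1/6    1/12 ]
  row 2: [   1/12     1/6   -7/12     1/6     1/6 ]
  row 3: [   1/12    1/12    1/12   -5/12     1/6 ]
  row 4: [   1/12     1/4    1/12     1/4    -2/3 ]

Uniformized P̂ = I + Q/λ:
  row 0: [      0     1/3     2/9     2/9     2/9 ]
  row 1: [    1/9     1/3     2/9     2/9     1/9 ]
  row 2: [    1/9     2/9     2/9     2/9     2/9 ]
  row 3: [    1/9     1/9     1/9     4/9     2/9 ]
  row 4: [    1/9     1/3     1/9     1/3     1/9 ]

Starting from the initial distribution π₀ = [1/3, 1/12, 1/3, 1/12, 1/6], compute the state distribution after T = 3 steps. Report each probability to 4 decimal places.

π = [0.0997, 0.2473, 0.1699, 0.3081, 0.1751]

t=0: π = [0.3333, 0.0833, 0.3333, 0.0833, 0.1667]
t=1: π = [0.0741, 0.2778, 0.1944, 0.2593, 0.1944]
t=2: π = [0.1029, 0.2541, 0.1718, 0.3014, 0.1698]
t=3: π = [0.0997, 0.2473, 0.1699, 0.3081, 0.1751]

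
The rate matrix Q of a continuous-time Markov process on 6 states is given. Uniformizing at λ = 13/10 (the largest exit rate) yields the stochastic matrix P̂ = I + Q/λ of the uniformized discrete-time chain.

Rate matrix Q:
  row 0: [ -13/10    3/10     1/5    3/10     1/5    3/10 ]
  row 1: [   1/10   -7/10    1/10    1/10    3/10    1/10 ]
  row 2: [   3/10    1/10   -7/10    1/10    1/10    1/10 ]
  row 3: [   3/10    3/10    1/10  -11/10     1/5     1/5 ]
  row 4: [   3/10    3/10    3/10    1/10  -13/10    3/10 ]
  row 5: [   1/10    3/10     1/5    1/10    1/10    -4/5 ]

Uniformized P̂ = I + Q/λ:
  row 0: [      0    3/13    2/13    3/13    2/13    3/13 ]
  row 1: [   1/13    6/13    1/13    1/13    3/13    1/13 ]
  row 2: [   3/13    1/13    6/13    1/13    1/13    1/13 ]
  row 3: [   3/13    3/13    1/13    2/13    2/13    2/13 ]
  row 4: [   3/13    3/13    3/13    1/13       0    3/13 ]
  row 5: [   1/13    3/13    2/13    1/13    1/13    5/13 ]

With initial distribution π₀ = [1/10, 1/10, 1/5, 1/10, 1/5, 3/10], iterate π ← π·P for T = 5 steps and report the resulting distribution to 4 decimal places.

π = [0.1325, 0.2604, 0.1959, 0.1054, 0.1255, 0.1803]

t=0: π = [0.1000, 0.1000, 0.2000, 0.1000, 0.2000, 0.3000]
t=1: π = [0.1462, 0.2231, 0.2154, 0.1000, 0.0923, 0.2231]
t=2: π = [0.1284, 0.2491, 0.2024, 0.1071, 0.1231, 0.1899]
t=3: π = [0.1336, 0.2571, 0.1982, 0.1049, 0.1239, 0.1823]
t=4: π = [0.1323, 0.2596, 0.1965, 0.1055, 0.1253, 0.1807]
t=5: π = [0.1325, 0.2604, 0.1959, 0.1054, 0.1255, 0.1803]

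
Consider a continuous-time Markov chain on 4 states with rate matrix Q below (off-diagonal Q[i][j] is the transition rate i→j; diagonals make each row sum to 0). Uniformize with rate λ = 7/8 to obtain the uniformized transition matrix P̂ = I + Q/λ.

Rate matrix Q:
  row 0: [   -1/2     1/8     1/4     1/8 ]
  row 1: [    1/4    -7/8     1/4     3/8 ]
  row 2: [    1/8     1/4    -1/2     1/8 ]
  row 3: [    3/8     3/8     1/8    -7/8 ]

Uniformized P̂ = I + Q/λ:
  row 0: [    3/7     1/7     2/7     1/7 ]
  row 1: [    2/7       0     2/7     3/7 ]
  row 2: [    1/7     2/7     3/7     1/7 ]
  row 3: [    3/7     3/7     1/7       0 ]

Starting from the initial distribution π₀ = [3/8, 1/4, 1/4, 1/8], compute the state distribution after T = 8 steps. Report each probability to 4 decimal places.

π = [0.3122, 0.2073, 0.3038, 0.1767]

t=0: π = [0.3750, 0.2500, 0.2500, 0.1250]
t=1: π = [0.3214, 0.1786, 0.3036, 0.1964]
t=2: π = [0.3163, 0.2168, 0.3010, 0.1658]
t=3: π = [0.3116, 0.2023, 0.3050, 0.1811]
t=4: π = [0.3125, 0.2093, 0.3034, 0.1748]
t=5: π = [0.3120, 0.2062, 0.3041, 0.1777]
t=6: π = [0.3122, 0.2076, 0.3038, 0.1764]
t=7: π = [0.3121, 0.2070, 0.3039, 0.1770]
t=8: π = [0.3122, 0.2073, 0.3038, 0.1767]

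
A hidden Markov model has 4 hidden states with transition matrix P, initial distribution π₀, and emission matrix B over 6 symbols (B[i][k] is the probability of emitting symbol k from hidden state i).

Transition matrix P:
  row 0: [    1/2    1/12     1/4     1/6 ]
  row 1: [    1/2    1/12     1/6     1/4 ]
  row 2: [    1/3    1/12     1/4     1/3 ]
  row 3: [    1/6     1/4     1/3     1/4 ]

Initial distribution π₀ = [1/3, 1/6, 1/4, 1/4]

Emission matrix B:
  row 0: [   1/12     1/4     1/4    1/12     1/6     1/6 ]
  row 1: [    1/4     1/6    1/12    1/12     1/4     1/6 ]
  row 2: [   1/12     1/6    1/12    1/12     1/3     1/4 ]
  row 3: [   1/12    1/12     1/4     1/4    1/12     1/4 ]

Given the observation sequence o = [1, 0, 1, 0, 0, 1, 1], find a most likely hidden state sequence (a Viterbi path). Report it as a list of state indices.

path = [0, 0, 0, 0, 0, 0, 0]

t=0: δ = [8.333e-02, 2.778e-02, 4.167e-02, 2.083e-02]  (obs o_0=1)
t=1: δ = [3.472e-03, 1.736e-03, 1.736e-03, 1.157e-03]  ψ = [0, 0, 0, 0]  (obs o_1=0)
t=2: δ = [4.340e-04, 4.823e-05, 1.447e-04, 4.823e-05]  ψ = [0, 0, 0, 0]  (obs o_2=1)
t=3: δ = [1.808e-05, 9.042e-06, 9.042e-06, 6.028e-06]  ψ = [0, 0, 0, 0]  (obs o_3=0)
t=4: δ = [7.535e-07, 3.768e-07, 3.768e-07, 2.512e-07]  ψ = [0, 0, 0, 0]  (obs o_4=0)
t=5: δ = [9.419e-08, 1.047e-08, 3.140e-08, 1.047e-08]  ψ = [0, 0, 0, 0]  (obs o_5=1)
t=6: δ = [1.177e-08, 1.308e-09, 3.925e-09, 1.308e-09]  ψ = [0, 0, 0, 0]  (obs o_6=1)
backtrack: best end state = 0; path = [0, 0, 0, 0, 0, 0, 0]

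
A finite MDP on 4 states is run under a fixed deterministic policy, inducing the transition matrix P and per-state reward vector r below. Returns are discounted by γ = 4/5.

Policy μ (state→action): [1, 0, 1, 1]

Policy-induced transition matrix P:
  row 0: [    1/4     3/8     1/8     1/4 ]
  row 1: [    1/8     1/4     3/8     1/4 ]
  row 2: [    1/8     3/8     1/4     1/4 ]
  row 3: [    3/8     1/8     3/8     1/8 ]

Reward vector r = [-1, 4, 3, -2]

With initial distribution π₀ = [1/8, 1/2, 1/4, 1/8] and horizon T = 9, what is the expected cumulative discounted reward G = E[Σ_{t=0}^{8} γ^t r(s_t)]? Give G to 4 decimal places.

t=0: π = [0.1250, 0.5000, 0.2500, 0.1250], E[r] = 2.3750, γ^t·E[r] = 2.375000, running G = 2.375000
t=1: π = [0.1719, 0.2813, 0.3125, 0.2344], E[r] = 1.4219, γ^t·E[r] = 1.137500, running G = 3.512500
t=2: π = [0.2051, 0.2813, 0.2930, 0.2207], E[r] = 1.3574, γ^t·E[r] = 0.868750, running G = 4.381250
t=3: π = [0.2058, 0.2847, 0.2871, 0.2224], E[r] = 1.3494, γ^t·E[r] = 0.690875, running G = 5.072125
t=4: π = [0.2063, 0.2838, 0.2877, 0.2222], E[r] = 1.3475, γ^t·E[r] = 0.551938, running G = 5.624063
t=5: π = [0.2063, 0.2840, 0.2875, 0.2222], E[r] = 1.3475, γ^t·E[r] = 0.441544, running G = 6.065606
t=6: π = [0.2063, 0.2839, 0.2875, 0.2222], E[r] = 1.3474, γ^t·E[r] = 0.353224, running G = 6.418830
t=7: π = [0.2063, 0.2840, 0.2875, 0.2222], E[r] = 1.3474, γ^t·E[r] = 0.282579, running G = 6.701410
t=8: π = [0.2063, 0.2840, 0.2875, 0.2222], E[r] = 1.3474, γ^t·E[r] = 0.226063, running G = 6.927473

G = 6.9275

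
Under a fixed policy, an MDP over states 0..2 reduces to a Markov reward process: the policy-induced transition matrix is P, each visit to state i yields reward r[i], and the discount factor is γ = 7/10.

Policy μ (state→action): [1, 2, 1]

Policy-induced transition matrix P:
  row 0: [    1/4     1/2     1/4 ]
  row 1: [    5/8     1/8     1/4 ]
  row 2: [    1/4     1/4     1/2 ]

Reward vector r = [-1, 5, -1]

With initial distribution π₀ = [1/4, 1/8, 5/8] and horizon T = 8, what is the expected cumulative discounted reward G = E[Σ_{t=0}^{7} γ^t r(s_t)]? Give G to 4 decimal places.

G = 1.4299

t=0: π = [0.2500, 0.1250, 0.6250], E[r] = -0.2500, γ^t·E[r] = -0.250000, running G = -0.250000
t=1: π = [0.2969, 0.2969, 0.4063], E[r] = 0.7813, γ^t·E[r] = 0.546875, running G = 0.296875
t=2: π = [0.3613, 0.2871, 0.3516], E[r] = 0.7227, γ^t·E[r] = 0.354102, running G = 0.650977
t=3: π = [0.3577, 0.3044, 0.3379], E[r] = 0.8267, γ^t·E[r] = 0.283544, running G = 0.934521
t=4: π = [0.3642, 0.3014, 0.3345], E[r] = 0.8082, γ^t·E[r] = 0.194041, running G = 1.128562
t=5: π = [0.3630, 0.3034, 0.3336], E[r] = 0.8202, γ^t·E[r] = 0.137856, running G = 1.266418
t=6: π = [0.3638, 0.3028, 0.3334], E[r] = 0.8170, γ^t·E[r] = 0.096118, running G = 1.362535
t=7: π = [0.3636, 0.3031, 0.3334], E[r] = 0.8185, γ^t·E[r] = 0.067409, running G = 1.429944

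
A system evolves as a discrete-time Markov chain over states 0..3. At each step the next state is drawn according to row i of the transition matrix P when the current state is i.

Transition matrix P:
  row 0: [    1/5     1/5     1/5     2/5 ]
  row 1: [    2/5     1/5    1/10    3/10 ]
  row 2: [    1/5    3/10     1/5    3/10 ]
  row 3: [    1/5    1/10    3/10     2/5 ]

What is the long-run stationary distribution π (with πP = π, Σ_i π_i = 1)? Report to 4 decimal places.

Balance equations π_j = Σ_i π_i·P[i][j]:
  π_0 = 1/5·π_0 + 2/5·π_1 + 1/5·π_2 + 1/5·π_3
  π_1 = 1/5·π_0 + 1/5·π_1 + 3/10·π_2 + 1/10·π_3
  π_2 = 1/5·π_0 + 1/10·π_1 + 1/5·π_2 + 3/10·π_3
  normalize: π_0 + π_1 + π_2 + π_3 = 1
Solving the linear system gives exactly π = [60/253, 47/253, 5/23, 91/253].

π = [0.2372, 0.1858, 0.2174, 0.3597]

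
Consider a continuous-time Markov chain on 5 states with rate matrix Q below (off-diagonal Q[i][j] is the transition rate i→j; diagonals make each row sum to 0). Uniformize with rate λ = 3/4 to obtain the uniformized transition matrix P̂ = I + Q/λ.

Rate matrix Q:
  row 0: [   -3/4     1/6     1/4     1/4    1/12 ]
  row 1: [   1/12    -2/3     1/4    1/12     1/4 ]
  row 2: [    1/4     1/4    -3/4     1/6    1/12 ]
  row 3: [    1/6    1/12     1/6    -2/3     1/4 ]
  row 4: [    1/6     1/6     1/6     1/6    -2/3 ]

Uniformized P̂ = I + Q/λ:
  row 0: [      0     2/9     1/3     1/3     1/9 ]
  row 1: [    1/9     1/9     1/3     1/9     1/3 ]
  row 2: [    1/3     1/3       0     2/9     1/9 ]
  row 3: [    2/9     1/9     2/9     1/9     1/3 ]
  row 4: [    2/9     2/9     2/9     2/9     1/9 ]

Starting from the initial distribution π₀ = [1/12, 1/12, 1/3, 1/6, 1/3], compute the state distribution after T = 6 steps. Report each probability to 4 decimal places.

π = [0.1828, 0.2017, 0.2172, 0.1982, 0.2000]

t=0: π = [0.0833, 0.0833, 0.3333, 0.1667, 0.3333]
t=1: π = [0.2315, 0.2315, 0.1667, 0.2037, 0.1667]
t=2: π = [0.1636, 0.1924, 0.2366, 0.1996, 0.2078]
t=3: π = [0.1908, 0.2050, 0.2092, 0.1968, 0.1982]
t=4: π = [0.1803, 0.2008, 0.2197, 0.1988, 0.2004]
t=5: π = [0.1843, 0.2022, 0.2157, 0.1979, 0.1999]
t=6: π = [0.1828, 0.2017, 0.2172, 0.1982, 0.2000]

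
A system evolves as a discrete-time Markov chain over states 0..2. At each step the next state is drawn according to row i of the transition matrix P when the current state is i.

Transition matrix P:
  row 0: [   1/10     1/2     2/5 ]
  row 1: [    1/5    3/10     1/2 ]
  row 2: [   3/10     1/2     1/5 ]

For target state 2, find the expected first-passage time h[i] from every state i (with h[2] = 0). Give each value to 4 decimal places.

h = [2.2642, 2.0755, 0.0000]

First-step conditioning: h[2] = 0; for i ≠ 2, h[i] = 1 + Σ_k P[i][k]·h[k].
  h[0] = 1 + 1/10·h[0] + 1/2·h[1]
  h[1] = 1 + 1/5·h[0] + 3/10·h[1]
Solving the 2×2 linear system over states ≠ 2 gives exactly h = [120/53, 110/53, 0] (h[2] = 0 is the target).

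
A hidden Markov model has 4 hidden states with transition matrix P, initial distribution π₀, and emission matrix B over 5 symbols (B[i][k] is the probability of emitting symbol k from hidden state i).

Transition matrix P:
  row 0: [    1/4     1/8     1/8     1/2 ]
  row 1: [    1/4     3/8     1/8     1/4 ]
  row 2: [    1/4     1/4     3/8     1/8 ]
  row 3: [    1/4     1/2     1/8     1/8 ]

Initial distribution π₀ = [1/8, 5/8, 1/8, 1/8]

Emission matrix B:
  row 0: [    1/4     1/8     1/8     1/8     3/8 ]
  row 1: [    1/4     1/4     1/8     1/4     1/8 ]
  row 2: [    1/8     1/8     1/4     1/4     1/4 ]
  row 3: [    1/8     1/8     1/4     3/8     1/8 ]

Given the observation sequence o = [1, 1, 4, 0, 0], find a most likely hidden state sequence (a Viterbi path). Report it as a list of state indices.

t=0: δ = [1.562e-02, 1.562e-01, 1.562e-02, 1.562e-02]  (obs o_0=1)
t=1: δ = [4.883e-03, 1.465e-02, 2.441e-03, 4.883e-03]  ψ = [1, 1, 1, 1]  (obs o_1=1)
t=2: δ = [1.373e-03, 6.866e-04, 4.578e-04, 4.578e-04]  ψ = [1, 1, 1, 1]  (obs o_2=4)
t=3: δ = [8.583e-05, 6.437e-05, 2.146e-05, 8.583e-05]  ψ = [0, 1, 0, 0]  (obs o_3=0)
t=4: δ = [5.364e-06, 1.073e-05, 1.341e-06, 5.364e-06]  ψ = [0, 3, 0, 0]  (obs o_4=0)
backtrack: best end state = 1; path = [1, 1, 0, 3, 1]

path = [1, 1, 0, 3, 1]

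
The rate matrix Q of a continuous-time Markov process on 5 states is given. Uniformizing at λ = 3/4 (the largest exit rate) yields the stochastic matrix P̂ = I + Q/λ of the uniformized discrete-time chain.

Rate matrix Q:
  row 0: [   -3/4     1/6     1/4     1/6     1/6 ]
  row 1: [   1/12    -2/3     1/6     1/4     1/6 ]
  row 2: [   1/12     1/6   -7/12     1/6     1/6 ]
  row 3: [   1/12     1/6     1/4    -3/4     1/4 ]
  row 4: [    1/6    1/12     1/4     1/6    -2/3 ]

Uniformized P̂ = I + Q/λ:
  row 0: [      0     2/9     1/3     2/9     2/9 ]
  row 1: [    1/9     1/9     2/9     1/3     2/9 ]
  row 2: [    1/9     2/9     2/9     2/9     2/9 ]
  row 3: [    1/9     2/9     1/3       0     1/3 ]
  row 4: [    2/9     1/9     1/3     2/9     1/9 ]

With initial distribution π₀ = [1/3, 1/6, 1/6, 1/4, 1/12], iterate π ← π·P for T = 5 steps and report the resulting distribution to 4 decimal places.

π = [0.1219, 0.1781, 0.2822, 0.1979, 0.2199]

t=0: π = [0.3333, 0.1667, 0.1667, 0.2500, 0.0833]
t=1: π = [0.0833, 0.1944, 0.2963, 0.1852, 0.2407]
t=2: π = [0.1286, 0.1739, 0.2788, 0.2027, 0.2160]
t=3: π = [0.1208, 0.1789, 0.2830, 0.1965, 0.2207]
t=4: π = [0.1222, 0.1778, 0.2820, 0.1984, 0.2195]
t=5: π = [0.1219, 0.1781, 0.2822, 0.1979, 0.2199]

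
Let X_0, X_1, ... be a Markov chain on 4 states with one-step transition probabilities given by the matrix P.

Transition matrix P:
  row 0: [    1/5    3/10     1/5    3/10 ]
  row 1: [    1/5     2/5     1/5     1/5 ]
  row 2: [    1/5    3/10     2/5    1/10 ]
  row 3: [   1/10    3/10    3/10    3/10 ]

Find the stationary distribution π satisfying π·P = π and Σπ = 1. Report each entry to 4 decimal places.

Balance equations π_j = Σ_i π_i·P[i][j]:
  π_0 = 1/5·π_0 + 1/5·π_1 + 1/5·π_2 + 1/10·π_3
  π_1 = 3/10·π_0 + 2/5·π_1 + 3/10·π_2 + 3/10·π_3
  π_2 = 1/5·π_0 + 1/5·π_1 + 2/5·π_2 + 3/10·π_3
  normalize: π_0 + π_1 + π_2 + π_3 = 1
Solving the linear system gives exactly π = [22/123, 1/3, 34/123, 26/123].

π = [0.1789, 0.3333, 0.2764, 0.2114]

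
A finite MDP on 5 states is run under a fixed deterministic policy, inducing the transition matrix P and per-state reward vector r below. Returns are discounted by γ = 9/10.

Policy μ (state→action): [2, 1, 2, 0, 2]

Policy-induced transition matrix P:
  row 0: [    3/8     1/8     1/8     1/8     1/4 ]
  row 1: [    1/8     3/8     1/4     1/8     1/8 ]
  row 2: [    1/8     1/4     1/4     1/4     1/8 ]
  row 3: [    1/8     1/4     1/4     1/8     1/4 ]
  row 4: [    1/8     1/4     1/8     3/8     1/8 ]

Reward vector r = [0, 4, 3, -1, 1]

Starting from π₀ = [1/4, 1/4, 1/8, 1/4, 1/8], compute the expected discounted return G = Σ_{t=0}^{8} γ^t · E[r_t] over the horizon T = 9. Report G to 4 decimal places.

G = 9.6428

t=0: π = [0.2500, 0.2500, 0.1250, 0.2500, 0.1250], E[r] = 1.2500, γ^t·E[r] = 1.250000, running G = 1.250000
t=1: π = [0.1875, 0.2500, 0.2031, 0.1719, 0.1875], E[r] = 1.6250, γ^t·E[r] = 1.462500, running G = 2.712500
t=2: π = [0.1719, 0.2578, 0.2031, 0.1973, 0.1699], E[r] = 1.6133, γ^t·E[r] = 1.306758, running G = 4.019258
t=3: π = [0.1680, 0.2607, 0.2073, 0.1929, 0.1711], E[r] = 1.6431, γ^t·E[r] = 1.197795, running G = 5.217053
t=4: π = [0.1670, 0.2616, 0.2076, 0.1937, 0.1701], E[r] = 1.6456, γ^t·E[r] = 1.079698, running G = 6.296751
t=5: π = [0.1667, 0.2618, 0.2079, 0.1935, 0.1701], E[r] = 1.6475, γ^t·E[r] = 0.972832, running G = 7.269583
t=6: π = [0.1667, 0.2619, 0.2079, 0.1935, 0.1700], E[r] = 1.6477, γ^t·E[r] = 0.875682, running G = 8.145265
t=7: π = [0.1667, 0.2619, 0.2079, 0.1935, 0.1700], E[r] = 1.6479, γ^t·E[r] = 0.788167, running G = 8.933431
t=8: π = [0.1667, 0.2619, 0.2079, 0.1935, 0.1700], E[r] = 1.6479, γ^t·E[r] = 0.709358, running G = 9.642789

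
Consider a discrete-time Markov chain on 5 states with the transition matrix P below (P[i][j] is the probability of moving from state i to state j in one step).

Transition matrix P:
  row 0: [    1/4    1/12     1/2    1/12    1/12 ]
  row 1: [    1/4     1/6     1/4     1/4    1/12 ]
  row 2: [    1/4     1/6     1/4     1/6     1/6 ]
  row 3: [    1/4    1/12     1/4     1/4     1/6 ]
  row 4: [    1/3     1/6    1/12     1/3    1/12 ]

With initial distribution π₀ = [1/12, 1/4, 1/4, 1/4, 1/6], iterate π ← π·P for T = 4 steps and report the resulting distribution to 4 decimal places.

π = [0.2604, 0.1290, 0.2943, 0.1924, 0.1239]

t=0: π = [0.0833, 0.2500, 0.2500, 0.2500, 0.1667]
t=1: π = [0.2639, 0.1389, 0.2431, 0.2292, 0.1250]
t=2: π = [0.2604, 0.1256, 0.2951, 0.1962, 0.1227]
t=3: π = [0.2602, 0.1286, 0.2947, 0.1922, 0.1243]
t=4: π = [0.2604, 0.1290, 0.2943, 0.1924, 0.1239]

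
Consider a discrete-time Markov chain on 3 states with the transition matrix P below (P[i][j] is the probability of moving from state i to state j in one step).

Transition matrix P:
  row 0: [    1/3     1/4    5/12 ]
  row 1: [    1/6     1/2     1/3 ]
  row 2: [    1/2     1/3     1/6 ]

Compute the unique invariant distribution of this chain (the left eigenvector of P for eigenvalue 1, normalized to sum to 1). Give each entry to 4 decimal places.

π = [0.3235, 0.3676, 0.3088]

Balance equations π_j = Σ_i π_i·P[i][j]:
  π_0 = 1/3·π_0 + 1/6·π_1 + 1/2·π_2
  π_1 = 1/4·π_0 + 1/2·π_1 + 1/3·π_2
  normalize: π_0 + π_1 + π_2 = 1
Solving the linear system gives exactly π = [11/34, 25/68, 21/68].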